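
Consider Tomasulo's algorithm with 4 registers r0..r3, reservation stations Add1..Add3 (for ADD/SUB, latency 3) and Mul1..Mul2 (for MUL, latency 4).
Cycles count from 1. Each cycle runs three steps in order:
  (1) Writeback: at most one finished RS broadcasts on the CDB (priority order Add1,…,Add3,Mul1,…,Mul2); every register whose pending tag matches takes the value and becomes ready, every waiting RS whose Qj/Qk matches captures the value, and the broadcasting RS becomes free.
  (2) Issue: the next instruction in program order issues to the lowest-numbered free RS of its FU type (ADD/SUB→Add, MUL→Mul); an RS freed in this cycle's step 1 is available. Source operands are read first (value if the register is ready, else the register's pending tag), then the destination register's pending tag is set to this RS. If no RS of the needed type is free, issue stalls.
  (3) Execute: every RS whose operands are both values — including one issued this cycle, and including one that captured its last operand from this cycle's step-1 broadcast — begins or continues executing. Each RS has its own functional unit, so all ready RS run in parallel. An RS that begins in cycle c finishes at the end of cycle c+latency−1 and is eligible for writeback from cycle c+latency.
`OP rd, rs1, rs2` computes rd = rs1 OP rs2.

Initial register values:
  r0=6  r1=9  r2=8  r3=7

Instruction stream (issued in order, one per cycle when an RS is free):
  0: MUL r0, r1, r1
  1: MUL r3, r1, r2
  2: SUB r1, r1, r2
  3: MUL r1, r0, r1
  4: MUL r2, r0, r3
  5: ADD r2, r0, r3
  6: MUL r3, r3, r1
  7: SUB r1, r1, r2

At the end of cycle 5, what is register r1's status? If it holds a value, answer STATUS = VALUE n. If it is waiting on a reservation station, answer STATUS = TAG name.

STATUS = TAG Mul1

  c1: issue MUL r0<-Mul1  regs: r0:Mul1,r1:9,r2:8,r3:7
  c2: issue MUL r3<-Mul2  regs: r0:Mul1,r1:9,r2:8,r3:Mul2
  c3: issue SUB r1<-Add1  regs: r0:Mul1,r1:Add1,r2:8,r3:Mul2
  c4: stall  regs: r0:Mul1,r1:Add1,r2:8,r3:Mul2
  c5: CDB Mul1=81; issue MUL r1<-Mul1  regs: r0:81,r1:Mul1,r2:8,r3:Mul2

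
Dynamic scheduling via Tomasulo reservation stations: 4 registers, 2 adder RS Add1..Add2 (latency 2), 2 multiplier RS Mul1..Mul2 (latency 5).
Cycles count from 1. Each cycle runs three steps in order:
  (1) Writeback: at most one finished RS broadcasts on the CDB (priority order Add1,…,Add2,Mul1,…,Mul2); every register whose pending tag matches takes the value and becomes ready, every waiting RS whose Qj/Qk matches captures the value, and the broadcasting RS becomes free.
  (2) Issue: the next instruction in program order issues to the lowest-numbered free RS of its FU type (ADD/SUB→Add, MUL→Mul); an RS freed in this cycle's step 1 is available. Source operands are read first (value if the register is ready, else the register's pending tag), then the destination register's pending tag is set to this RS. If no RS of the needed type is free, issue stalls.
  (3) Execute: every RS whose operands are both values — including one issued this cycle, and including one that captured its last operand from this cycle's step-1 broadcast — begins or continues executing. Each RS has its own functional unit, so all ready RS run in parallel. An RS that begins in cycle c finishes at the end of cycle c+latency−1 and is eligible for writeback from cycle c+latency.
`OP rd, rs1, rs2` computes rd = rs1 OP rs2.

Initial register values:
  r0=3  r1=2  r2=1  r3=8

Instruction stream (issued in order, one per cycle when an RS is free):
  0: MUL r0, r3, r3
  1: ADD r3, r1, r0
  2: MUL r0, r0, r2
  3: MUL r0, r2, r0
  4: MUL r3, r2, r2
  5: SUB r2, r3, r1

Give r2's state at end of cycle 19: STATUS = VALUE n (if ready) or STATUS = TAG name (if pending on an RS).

STATUS = VALUE -1

cycle 1: issue MUL r0<-Mul1 // r0:Mul1,r1:2,r2:1,r3:8
cycle 2: issue ADD r3<-Add1 // r0:Mul1,r1:2,r2:1,r3:Add1
cycle 3: issue MUL r0<-Mul2 // r0:Mul2,r1:2,r2:1,r3:Add1
cycle 4: stall // r0:Mul2,r1:2,r2:1,r3:Add1
cycle 5: stall // r0:Mul2,r1:2,r2:1,r3:Add1
cycle 6: CDB Mul1=64; issue MUL r0<-Mul1 // r0:Mul1,r1:2,r2:1,r3:Add1
cycle 7: stall // r0:Mul1,r1:2,r2:1,r3:Add1
cycle 8: CDB Add1=66; stall // r0:Mul1,r1:2,r2:1,r3:66
cycle 9: stall // r0:Mul1,r1:2,r2:1,r3:66
cycle 10: stall // r0:Mul1,r1:2,r2:1,r3:66
cycle 11: CDB Mul2=64; issue MUL r3<-Mul2 // r0:Mul1,r1:2,r2:1,r3:Mul2
cycle 12: issue SUB r2<-Add1 // r0:Mul1,r1:2,r2:Add1,r3:Mul2
cycle 13: - // r0:Mul1,r1:2,r2:Add1,r3:Mul2
cycle 14: - // r0:Mul1,r1:2,r2:Add1,r3:Mul2
cycle 15: - // r0:Mul1,r1:2,r2:Add1,r3:Mul2
cycle 16: CDB Mul1=64 // r0:64,r1:2,r2:Add1,r3:Mul2
cycle 17: CDB Mul2=1 // r0:64,r1:2,r2:Add1,r3:1
cycle 18: - // r0:64,r1:2,r2:Add1,r3:1
cycle 19: CDB Add1=-1 // r0:64,r1:2,r2:-1,r3:1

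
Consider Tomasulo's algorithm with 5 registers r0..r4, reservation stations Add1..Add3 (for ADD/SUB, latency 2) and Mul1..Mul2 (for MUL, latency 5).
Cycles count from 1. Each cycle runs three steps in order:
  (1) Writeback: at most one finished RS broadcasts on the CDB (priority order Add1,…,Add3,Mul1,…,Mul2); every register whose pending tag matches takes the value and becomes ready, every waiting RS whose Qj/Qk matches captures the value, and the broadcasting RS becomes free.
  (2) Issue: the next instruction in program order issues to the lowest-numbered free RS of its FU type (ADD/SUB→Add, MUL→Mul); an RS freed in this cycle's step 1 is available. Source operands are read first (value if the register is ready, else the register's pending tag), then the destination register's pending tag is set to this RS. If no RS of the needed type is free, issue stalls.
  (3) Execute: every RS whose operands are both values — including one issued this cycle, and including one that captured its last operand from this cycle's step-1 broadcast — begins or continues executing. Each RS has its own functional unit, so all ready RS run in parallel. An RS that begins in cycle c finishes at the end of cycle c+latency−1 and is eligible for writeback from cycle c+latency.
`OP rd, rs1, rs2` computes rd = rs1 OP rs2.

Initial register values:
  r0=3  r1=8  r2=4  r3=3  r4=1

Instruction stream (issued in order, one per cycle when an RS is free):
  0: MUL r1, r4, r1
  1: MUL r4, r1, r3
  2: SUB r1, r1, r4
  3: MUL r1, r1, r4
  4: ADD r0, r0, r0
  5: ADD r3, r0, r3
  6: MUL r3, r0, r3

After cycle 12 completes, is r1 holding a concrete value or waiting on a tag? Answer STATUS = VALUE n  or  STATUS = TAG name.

  c1: issue MUL r1<-Mul1  regs: r0:3,r1:Mul1,r2:4,r3:3,r4:1
  c2: issue MUL r4<-Mul2  regs: r0:3,r1:Mul1,r2:4,r3:3,r4:Mul2
  c3: issue SUB r1<-Add1  regs: r0:3,r1:Add1,r2:4,r3:3,r4:Mul2
  c4: stall  regs: r0:3,r1:Add1,r2:4,r3:3,r4:Mul2
  c5: stall  regs: r0:3,r1:Add1,r2:4,r3:3,r4:Mul2
  c6: CDB Mul1=8; issue MUL r1<-Mul1  regs: r0:3,r1:Mul1,r2:4,r3:3,r4:Mul2
  c7: issue ADD r0<-Add2  regs: r0:Add2,r1:Mul1,r2:4,r3:3,r4:Mul2
  c8: issue ADD r3<-Add3  regs: r0:Add2,r1:Mul1,r2:4,r3:Add3,r4:Mul2
  c9: CDB Add2=6; stall  regs: r0:6,r1:Mul1,r2:4,r3:Add3,r4:Mul2
  c10: stall  regs: r0:6,r1:Mul1,r2:4,r3:Add3,r4:Mul2
  c11: CDB Add3=9; stall  regs: r0:6,r1:Mul1,r2:4,r3:9,r4:Mul2
  c12: CDB Mul2=24; issue MUL r3<-Mul2  regs: r0:6,r1:Mul1,r2:4,r3:Mul2,r4:24

STATUS = TAG Mul1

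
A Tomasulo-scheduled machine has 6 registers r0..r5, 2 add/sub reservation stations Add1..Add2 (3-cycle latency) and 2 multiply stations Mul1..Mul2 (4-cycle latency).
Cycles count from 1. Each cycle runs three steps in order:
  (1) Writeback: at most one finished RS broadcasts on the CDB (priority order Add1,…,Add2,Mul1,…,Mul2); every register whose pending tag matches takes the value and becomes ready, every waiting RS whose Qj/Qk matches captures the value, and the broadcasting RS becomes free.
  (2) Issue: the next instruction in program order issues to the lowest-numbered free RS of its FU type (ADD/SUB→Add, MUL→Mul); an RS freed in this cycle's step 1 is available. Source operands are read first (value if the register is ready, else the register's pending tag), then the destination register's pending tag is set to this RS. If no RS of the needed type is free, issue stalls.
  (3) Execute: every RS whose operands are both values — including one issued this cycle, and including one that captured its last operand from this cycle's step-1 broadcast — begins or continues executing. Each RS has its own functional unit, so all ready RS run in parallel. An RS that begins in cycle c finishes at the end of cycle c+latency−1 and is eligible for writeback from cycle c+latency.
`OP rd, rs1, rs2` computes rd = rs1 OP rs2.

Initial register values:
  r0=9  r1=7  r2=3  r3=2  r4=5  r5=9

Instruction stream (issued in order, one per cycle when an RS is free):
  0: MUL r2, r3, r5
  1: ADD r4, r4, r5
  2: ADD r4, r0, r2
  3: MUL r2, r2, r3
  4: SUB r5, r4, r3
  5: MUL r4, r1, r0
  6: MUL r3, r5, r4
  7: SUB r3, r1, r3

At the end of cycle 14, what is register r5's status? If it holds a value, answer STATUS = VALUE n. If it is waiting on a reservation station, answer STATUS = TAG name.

STATUS = VALUE 25

  c1: issue MUL r2<-Mul1  regs: r0:9,r1:7,r2:Mul1,r3:2,r4:5,r5:9
  c2: issue ADD r4<-Add1  regs: r0:9,r1:7,r2:Mul1,r3:2,r4:Add1,r5:9
  c3: issue ADD r4<-Add2  regs: r0:9,r1:7,r2:Mul1,r3:2,r4:Add2,r5:9
  c4: issue MUL r2<-Mul2  regs: r0:9,r1:7,r2:Mul2,r3:2,r4:Add2,r5:9
  c5: CDB Add1=14; issue SUB r5<-Add1  regs: r0:9,r1:7,r2:Mul2,r3:2,r4:Add2,r5:Add1
  c6: CDB Mul1=18; issue MUL r4<-Mul1  regs: r0:9,r1:7,r2:Mul2,r3:2,r4:Mul1,r5:Add1
  c7: stall  regs: r0:9,r1:7,r2:Mul2,r3:2,r4:Mul1,r5:Add1
  c8: stall  regs: r0:9,r1:7,r2:Mul2,r3:2,r4:Mul1,r5:Add1
  c9: CDB Add2=27; stall  regs: r0:9,r1:7,r2:Mul2,r3:2,r4:Mul1,r5:Add1
  c10: CDB Mul1=63; issue MUL r3<-Mul1  regs: r0:9,r1:7,r2:Mul2,r3:Mul1,r4:63,r5:Add1
  c11: CDB Mul2=36; issue SUB r3<-Add2  regs: r0:9,r1:7,r2:36,r3:Add2,r4:63,r5:Add1
  c12: CDB Add1=25  regs: r0:9,r1:7,r2:36,r3:Add2,r4:63,r5:25
  c13: -  regs: r0:9,r1:7,r2:36,r3:Add2,r4:63,r5:25
  c14: -  regs: r0:9,r1:7,r2:36,r3:Add2,r4:63,r5:25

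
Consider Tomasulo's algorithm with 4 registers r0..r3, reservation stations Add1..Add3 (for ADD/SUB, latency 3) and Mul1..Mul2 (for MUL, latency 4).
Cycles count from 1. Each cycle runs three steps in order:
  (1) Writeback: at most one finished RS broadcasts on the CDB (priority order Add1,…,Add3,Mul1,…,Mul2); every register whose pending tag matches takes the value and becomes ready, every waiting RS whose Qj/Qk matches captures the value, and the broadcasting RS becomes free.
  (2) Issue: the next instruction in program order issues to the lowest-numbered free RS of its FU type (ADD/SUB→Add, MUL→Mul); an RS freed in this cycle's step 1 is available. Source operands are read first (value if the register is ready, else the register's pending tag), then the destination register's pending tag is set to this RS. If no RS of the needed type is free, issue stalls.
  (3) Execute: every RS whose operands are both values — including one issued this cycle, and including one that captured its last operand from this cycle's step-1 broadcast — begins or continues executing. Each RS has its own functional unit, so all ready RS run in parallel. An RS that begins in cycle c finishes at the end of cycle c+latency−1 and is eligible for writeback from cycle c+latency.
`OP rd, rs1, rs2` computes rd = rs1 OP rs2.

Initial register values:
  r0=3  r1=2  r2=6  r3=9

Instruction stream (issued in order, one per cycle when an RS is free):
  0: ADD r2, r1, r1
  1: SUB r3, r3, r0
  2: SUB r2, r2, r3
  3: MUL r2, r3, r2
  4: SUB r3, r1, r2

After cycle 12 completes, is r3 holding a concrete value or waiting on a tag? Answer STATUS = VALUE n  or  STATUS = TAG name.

STATUS = TAG Add1

cycle 1: issue ADD r2<-Add1 // r0:3,r1:2,r2:Add1,r3:9
cycle 2: issue SUB r3<-Add2 // r0:3,r1:2,r2:Add1,r3:Add2
cycle 3: issue SUB r2<-Add3 // r0:3,r1:2,r2:Add3,r3:Add2
cycle 4: CDB Add1=4; issue MUL r2<-Mul1 // r0:3,r1:2,r2:Mul1,r3:Add2
cycle 5: CDB Add2=6; issue SUB r3<-Add1 // r0:3,r1:2,r2:Mul1,r3:Add1
cycle 6: - // r0:3,r1:2,r2:Mul1,r3:Add1
cycle 7: - // r0:3,r1:2,r2:Mul1,r3:Add1
cycle 8: CDB Add3=-2 // r0:3,r1:2,r2:Mul1,r3:Add1
cycle 9: - // r0:3,r1:2,r2:Mul1,r3:Add1
cycle 10: - // r0:3,r1:2,r2:Mul1,r3:Add1
cycle 11: - // r0:3,r1:2,r2:Mul1,r3:Add1
cycle 12: CDB Mul1=-12 // r0:3,r1:2,r2:-12,r3:Add1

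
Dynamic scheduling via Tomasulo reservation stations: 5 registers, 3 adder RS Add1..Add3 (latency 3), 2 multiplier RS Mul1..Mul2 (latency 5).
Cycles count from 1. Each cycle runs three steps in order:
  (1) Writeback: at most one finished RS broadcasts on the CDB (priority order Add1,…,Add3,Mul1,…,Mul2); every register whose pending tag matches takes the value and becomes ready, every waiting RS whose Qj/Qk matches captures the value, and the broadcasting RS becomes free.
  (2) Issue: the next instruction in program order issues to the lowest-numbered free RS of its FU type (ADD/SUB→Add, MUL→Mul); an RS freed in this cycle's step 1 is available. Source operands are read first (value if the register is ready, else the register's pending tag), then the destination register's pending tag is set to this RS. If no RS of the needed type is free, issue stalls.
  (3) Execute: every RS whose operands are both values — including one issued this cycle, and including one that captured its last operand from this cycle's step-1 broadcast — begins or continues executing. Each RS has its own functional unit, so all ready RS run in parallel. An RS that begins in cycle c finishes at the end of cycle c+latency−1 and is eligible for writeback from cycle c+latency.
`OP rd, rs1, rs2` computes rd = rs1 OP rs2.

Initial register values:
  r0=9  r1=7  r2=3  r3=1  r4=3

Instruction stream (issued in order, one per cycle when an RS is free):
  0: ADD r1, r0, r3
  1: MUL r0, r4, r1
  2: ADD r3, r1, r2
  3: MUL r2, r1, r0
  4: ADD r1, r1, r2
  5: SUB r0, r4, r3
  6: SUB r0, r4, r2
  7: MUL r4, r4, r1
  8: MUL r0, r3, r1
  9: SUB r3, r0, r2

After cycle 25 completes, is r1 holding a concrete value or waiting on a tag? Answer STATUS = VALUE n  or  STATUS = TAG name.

c1: issue ADD r1<-Add1 | r0:9,r1:Add1,r2:3,r3:1,r4:3
c2: issue MUL r0<-Mul1 | r0:Mul1,r1:Add1,r2:3,r3:1,r4:3
c3: issue ADD r3<-Add2 | r0:Mul1,r1:Add1,r2:3,r3:Add2,r4:3
c4: CDB Add1=10; issue MUL r2<-Mul2 | r0:Mul1,r1:10,r2:Mul2,r3:Add2,r4:3
c5: issue ADD r1<-Add1 | r0:Mul1,r1:Add1,r2:Mul2,r3:Add2,r4:3
c6: issue SUB r0<-Add3 | r0:Add3,r1:Add1,r2:Mul2,r3:Add2,r4:3
c7: CDB Add2=13; issue SUB r0<-Add2 | r0:Add2,r1:Add1,r2:Mul2,r3:13,r4:3
c8: stall | r0:Add2,r1:Add1,r2:Mul2,r3:13,r4:3
c9: CDB Mul1=30; issue MUL r4<-Mul1 | r0:Add2,r1:Add1,r2:Mul2,r3:13,r4:Mul1
c10: CDB Add3=-10; stall | r0:Add2,r1:Add1,r2:Mul2,r3:13,r4:Mul1
c11: stall | r0:Add2,r1:Add1,r2:Mul2,r3:13,r4:Mul1
c12: stall | r0:Add2,r1:Add1,r2:Mul2,r3:13,r4:Mul1
c13: stall | r0:Add2,r1:Add1,r2:Mul2,r3:13,r4:Mul1
c14: CDB Mul2=300; issue MUL r0<-Mul2 | r0:Mul2,r1:Add1,r2:300,r3:13,r4:Mul1
c15: issue SUB r3<-Add3 | r0:Mul2,r1:Add1,r2:300,r3:Add3,r4:Mul1
c16: - | r0:Mul2,r1:Add1,r2:300,r3:Add3,r4:Mul1
c17: CDB Add1=310 | r0:Mul2,r1:310,r2:300,r3:Add3,r4:Mul1
c18: CDB Add2=-297 | r0:Mul2,r1:310,r2:300,r3:Add3,r4:Mul1
c19: - | r0:Mul2,r1:310,r2:300,r3:Add3,r4:Mul1
c20: - | r0:Mul2,r1:310,r2:300,r3:Add3,r4:Mul1
c21: - | r0:Mul2,r1:310,r2:300,r3:Add3,r4:Mul1
c22: CDB Mul1=930 | r0:Mul2,r1:310,r2:300,r3:Add3,r4:930
c23: CDB Mul2=4030 | r0:4030,r1:310,r2:300,r3:Add3,r4:930
c24: - | r0:4030,r1:310,r2:300,r3:Add3,r4:930
c25: - | r0:4030,r1:310,r2:300,r3:Add3,r4:930

STATUS = VALUE 310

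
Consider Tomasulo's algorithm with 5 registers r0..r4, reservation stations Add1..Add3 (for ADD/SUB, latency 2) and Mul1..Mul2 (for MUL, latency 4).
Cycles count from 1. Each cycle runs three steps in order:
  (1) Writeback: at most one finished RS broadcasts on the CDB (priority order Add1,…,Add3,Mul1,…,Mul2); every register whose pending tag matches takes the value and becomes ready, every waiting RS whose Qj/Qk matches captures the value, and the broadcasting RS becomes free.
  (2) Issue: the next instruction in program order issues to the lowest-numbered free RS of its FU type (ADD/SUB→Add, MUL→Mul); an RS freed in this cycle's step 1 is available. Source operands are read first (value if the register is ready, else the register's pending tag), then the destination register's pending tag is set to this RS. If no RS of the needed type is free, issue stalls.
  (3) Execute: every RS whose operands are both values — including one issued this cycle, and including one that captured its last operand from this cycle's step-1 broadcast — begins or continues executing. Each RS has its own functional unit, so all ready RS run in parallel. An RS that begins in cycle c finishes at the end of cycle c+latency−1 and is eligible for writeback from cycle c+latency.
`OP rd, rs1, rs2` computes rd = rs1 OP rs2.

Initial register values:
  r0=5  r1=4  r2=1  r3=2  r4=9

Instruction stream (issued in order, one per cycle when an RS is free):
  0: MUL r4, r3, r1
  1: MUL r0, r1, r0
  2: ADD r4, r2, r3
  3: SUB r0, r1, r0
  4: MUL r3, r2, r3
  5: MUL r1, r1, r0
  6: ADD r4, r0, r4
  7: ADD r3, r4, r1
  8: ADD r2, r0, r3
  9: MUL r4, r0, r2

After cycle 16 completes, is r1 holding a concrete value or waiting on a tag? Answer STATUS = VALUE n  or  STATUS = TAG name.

cycle 1: issue MUL r4<-Mul1 // r0:5,r1:4,r2:1,r3:2,r4:Mul1
cycle 2: issue MUL r0<-Mul2 // r0:Mul2,r1:4,r2:1,r3:2,r4:Mul1
cycle 3: issue ADD r4<-Add1 // r0:Mul2,r1:4,r2:1,r3:2,r4:Add1
cycle 4: issue SUB r0<-Add2 // r0:Add2,r1:4,r2:1,r3:2,r4:Add1
cycle 5: CDB Add1=3; stall // r0:Add2,r1:4,r2:1,r3:2,r4:3
cycle 6: CDB Mul1=8; issue MUL r3<-Mul1 // r0:Add2,r1:4,r2:1,r3:Mul1,r4:3
cycle 7: CDB Mul2=20; issue MUL r1<-Mul2 // r0:Add2,r1:Mul2,r2:1,r3:Mul1,r4:3
cycle 8: issue ADD r4<-Add1 // r0:Add2,r1:Mul2,r2:1,r3:Mul1,r4:Add1
cycle 9: CDB Add2=-16; issue ADD r3<-Add2 // r0:-16,r1:Mul2,r2:1,r3:Add2,r4:Add1
cycle 10: CDB Mul1=2; issue ADD r2<-Add3 // r0:-16,r1:Mul2,r2:Add3,r3:Add2,r4:Add1
cycle 11: CDB Add1=-13; issue MUL r4<-Mul1 // r0:-16,r1:Mul2,r2:Add3,r3:Add2,r4:Mul1
cycle 12: - // r0:-16,r1:Mul2,r2:Add3,r3:Add2,r4:Mul1
cycle 13: CDB Mul2=-64 // r0:-16,r1:-64,r2:Add3,r3:Add2,r4:Mul1
cycle 14: - // r0:-16,r1:-64,r2:Add3,r3:Add2,r4:Mul1
cycle 15: CDB Add2=-77 // r0:-16,r1:-64,r2:Add3,r3:-77,r4:Mul1
cycle 16: - // r0:-16,r1:-64,r2:Add3,r3:-77,r4:Mul1

STATUS = VALUE -64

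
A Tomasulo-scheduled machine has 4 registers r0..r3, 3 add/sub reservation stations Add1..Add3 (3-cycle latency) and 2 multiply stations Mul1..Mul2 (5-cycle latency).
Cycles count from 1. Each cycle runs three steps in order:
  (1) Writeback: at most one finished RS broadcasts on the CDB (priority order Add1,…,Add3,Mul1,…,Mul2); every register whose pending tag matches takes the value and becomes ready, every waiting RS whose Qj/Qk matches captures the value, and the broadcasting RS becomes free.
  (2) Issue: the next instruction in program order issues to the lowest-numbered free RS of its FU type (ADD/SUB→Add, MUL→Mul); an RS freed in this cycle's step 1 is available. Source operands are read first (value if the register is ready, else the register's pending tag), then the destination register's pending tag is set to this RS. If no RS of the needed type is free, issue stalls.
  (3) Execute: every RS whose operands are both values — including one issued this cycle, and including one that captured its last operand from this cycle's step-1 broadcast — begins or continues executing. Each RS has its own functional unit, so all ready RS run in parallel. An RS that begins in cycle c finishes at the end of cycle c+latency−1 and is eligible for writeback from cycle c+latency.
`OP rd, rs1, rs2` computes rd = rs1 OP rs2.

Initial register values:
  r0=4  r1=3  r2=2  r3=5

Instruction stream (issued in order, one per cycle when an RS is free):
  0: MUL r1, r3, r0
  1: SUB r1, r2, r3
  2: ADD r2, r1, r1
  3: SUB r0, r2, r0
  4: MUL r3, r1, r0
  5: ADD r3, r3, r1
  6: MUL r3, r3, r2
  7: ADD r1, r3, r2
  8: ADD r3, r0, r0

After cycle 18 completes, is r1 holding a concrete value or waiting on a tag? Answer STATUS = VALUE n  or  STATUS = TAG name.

c1: issue MUL r1<-Mul1 | r0:4,r1:Mul1,r2:2,r3:5
c2: issue SUB r1<-Add1 | r0:4,r1:Add1,r2:2,r3:5
c3: issue ADD r2<-Add2 | r0:4,r1:Add1,r2:Add2,r3:5
c4: issue SUB r0<-Add3 | r0:Add3,r1:Add1,r2:Add2,r3:5
c5: CDB Add1=-3; issue MUL r3<-Mul2 | r0:Add3,r1:-3,r2:Add2,r3:Mul2
c6: CDB Mul1=20; issue ADD r3<-Add1 | r0:Add3,r1:-3,r2:Add2,r3:Add1
c7: issue MUL r3<-Mul1 | r0:Add3,r1:-3,r2:Add2,r3:Mul1
c8: CDB Add2=-6; issue ADD r1<-Add2 | r0:Add3,r1:Add2,r2:-6,r3:Mul1
c9: stall | r0:Add3,r1:Add2,r2:-6,r3:Mul1
c10: stall | r0:Add3,r1:Add2,r2:-6,r3:Mul1
c11: CDB Add3=-10; issue ADD r3<-Add3 | r0:-10,r1:Add2,r2:-6,r3:Add3
c12: - | r0:-10,r1:Add2,r2:-6,r3:Add3
c13: - | r0:-10,r1:Add2,r2:-6,r3:Add3
c14: CDB Add3=-20 | r0:-10,r1:Add2,r2:-6,r3:-20
c15: - | r0:-10,r1:Add2,r2:-6,r3:-20
c16: CDB Mul2=30 | r0:-10,r1:Add2,r2:-6,r3:-20
c17: - | r0:-10,r1:Add2,r2:-6,r3:-20
c18: - | r0:-10,r1:Add2,r2:-6,r3:-20

STATUS = TAG Add2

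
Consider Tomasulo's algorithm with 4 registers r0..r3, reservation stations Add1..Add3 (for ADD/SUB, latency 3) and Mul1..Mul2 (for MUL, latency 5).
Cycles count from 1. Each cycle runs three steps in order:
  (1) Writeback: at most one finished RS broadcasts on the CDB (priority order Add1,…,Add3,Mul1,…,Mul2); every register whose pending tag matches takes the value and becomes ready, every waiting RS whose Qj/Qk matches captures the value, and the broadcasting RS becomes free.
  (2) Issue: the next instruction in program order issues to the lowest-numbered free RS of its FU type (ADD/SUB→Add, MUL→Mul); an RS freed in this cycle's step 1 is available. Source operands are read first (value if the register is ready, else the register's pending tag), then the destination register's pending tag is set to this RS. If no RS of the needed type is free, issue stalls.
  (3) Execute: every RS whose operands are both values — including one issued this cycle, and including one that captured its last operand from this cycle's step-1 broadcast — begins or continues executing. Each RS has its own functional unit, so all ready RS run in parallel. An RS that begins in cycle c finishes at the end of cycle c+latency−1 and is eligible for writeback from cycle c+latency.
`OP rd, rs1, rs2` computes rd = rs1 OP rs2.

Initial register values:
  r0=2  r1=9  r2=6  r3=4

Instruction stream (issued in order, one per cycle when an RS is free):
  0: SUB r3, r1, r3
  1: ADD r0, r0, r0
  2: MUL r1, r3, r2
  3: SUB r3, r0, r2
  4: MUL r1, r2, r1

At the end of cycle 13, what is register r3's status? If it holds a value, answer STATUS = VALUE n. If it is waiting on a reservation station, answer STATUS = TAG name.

STATUS = VALUE -2

cycle 1: issue SUB r3<-Add1 // r0:2,r1:9,r2:6,r3:Add1
cycle 2: issue ADD r0<-Add2 // r0:Add2,r1:9,r2:6,r3:Add1
cycle 3: issue MUL r1<-Mul1 // r0:Add2,r1:Mul1,r2:6,r3:Add1
cycle 4: CDB Add1=5; issue SUB r3<-Add1 // r0:Add2,r1:Mul1,r2:6,r3:Add1
cycle 5: CDB Add2=4; issue MUL r1<-Mul2 // r0:4,r1:Mul2,r2:6,r3:Add1
cycle 6: - // r0:4,r1:Mul2,r2:6,r3:Add1
cycle 7: - // r0:4,r1:Mul2,r2:6,r3:Add1
cycle 8: CDB Add1=-2 // r0:4,r1:Mul2,r2:6,r3:-2
cycle 9: CDB Mul1=30 // r0:4,r1:Mul2,r2:6,r3:-2
cycle 10: - // r0:4,r1:Mul2,r2:6,r3:-2
cycle 11: - // r0:4,r1:Mul2,r2:6,r3:-2
cycle 12: - // r0:4,r1:Mul2,r2:6,r3:-2
cycle 13: - // r0:4,r1:Mul2,r2:6,r3:-2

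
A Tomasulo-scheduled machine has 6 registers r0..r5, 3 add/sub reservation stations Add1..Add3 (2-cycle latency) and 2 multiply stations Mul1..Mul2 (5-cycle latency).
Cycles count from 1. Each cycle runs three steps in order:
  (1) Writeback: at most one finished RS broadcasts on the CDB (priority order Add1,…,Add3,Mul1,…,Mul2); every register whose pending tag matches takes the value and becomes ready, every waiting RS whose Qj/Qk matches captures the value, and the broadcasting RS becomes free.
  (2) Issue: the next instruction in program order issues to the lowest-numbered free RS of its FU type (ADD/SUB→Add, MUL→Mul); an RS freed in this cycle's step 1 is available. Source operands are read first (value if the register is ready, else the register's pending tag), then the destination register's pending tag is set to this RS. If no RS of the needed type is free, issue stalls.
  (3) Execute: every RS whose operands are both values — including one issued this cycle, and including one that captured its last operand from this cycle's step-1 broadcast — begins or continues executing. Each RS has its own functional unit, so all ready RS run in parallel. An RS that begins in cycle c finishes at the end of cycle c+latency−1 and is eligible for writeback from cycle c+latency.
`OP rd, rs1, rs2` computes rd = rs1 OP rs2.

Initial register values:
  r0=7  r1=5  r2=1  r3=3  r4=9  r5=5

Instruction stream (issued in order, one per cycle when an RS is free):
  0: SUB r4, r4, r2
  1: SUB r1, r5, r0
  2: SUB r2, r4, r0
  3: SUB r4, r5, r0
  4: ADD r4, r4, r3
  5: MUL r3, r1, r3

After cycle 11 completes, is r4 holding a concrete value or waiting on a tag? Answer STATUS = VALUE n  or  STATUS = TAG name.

  c1: issue SUB r4<-Add1  regs: r0:7,r1:5,r2:1,r3:3,r4:Add1,r5:5
  c2: issue SUB r1<-Add2  regs: r0:7,r1:Add2,r2:1,r3:3,r4:Add1,r5:5
  c3: CDB Add1=8; issue SUB r2<-Add1  regs: r0:7,r1:Add2,r2:Add1,r3:3,r4:8,r5:5
  c4: CDB Add2=-2; issue SUB r4<-Add2  regs: r0:7,r1:-2,r2:Add1,r3:3,r4:Add2,r5:5
  c5: CDB Add1=1; issue ADD r4<-Add1  regs: r0:7,r1:-2,r2:1,r3:3,r4:Add1,r5:5
  c6: CDB Add2=-2; issue MUL r3<-Mul1  regs: r0:7,r1:-2,r2:1,r3:Mul1,r4:Add1,r5:5
  c7: -  regs: r0:7,r1:-2,r2:1,r3:Mul1,r4:Add1,r5:5
  c8: CDB Add1=1  regs: r0:7,r1:-2,r2:1,r3:Mul1,r4:1,r5:5
  c9: -  regs: r0:7,r1:-2,r2:1,r3:Mul1,r4:1,r5:5
  c10: -  regs: r0:7,r1:-2,r2:1,r3:Mul1,r4:1,r5:5
  c11: CDB Mul1=-6  regs: r0:7,r1:-2,r2:1,r3:-6,r4:1,r5:5

STATUS = VALUE 1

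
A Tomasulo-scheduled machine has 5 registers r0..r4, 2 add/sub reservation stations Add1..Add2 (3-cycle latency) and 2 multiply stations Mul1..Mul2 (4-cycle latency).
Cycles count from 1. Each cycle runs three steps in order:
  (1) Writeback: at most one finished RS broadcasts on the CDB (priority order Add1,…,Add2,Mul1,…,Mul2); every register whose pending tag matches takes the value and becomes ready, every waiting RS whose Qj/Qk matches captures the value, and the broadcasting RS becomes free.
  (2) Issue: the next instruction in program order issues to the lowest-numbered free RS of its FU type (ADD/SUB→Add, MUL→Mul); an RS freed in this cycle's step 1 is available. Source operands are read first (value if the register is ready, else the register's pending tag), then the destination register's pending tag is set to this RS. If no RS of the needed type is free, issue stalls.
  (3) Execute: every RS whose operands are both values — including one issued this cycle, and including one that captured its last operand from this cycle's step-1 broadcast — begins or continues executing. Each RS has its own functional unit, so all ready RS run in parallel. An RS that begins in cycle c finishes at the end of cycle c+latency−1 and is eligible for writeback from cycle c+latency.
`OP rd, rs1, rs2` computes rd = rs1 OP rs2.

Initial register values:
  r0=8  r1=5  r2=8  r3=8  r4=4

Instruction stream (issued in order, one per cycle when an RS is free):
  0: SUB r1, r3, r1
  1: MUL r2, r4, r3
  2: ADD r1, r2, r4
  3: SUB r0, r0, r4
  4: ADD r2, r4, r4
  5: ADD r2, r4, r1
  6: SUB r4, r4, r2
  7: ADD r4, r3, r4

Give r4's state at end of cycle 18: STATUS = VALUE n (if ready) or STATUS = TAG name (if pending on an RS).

STATUS = VALUE -28

c1: issue SUB r1<-Add1 | r0:8,r1:Add1,r2:8,r3:8,r4:4
c2: issue MUL r2<-Mul1 | r0:8,r1:Add1,r2:Mul1,r3:8,r4:4
c3: issue ADD r1<-Add2 | r0:8,r1:Add2,r2:Mul1,r3:8,r4:4
c4: CDB Add1=3; issue SUB r0<-Add1 | r0:Add1,r1:Add2,r2:Mul1,r3:8,r4:4
c5: stall | r0:Add1,r1:Add2,r2:Mul1,r3:8,r4:4
c6: CDB Mul1=32; stall | r0:Add1,r1:Add2,r2:32,r3:8,r4:4
c7: CDB Add1=4; issue ADD r2<-Add1 | r0:4,r1:Add2,r2:Add1,r3:8,r4:4
c8: stall | r0:4,r1:Add2,r2:Add1,r3:8,r4:4
c9: CDB Add2=36; issue ADD r2<-Add2 | r0:4,r1:36,r2:Add2,r3:8,r4:4
c10: CDB Add1=8; issue SUB r4<-Add1 | r0:4,r1:36,r2:Add2,r3:8,r4:Add1
c11: stall | r0:4,r1:36,r2:Add2,r3:8,r4:Add1
c12: CDB Add2=40; issue ADD r4<-Add2 | r0:4,r1:36,r2:40,r3:8,r4:Add2
c13: - | r0:4,r1:36,r2:40,r3:8,r4:Add2
c14: - | r0:4,r1:36,r2:40,r3:8,r4:Add2
c15: CDB Add1=-36 | r0:4,r1:36,r2:40,r3:8,r4:Add2
c16: - | r0:4,r1:36,r2:40,r3:8,r4:Add2
c17: - | r0:4,r1:36,r2:40,r3:8,r4:Add2
c18: CDB Add2=-28 | r0:4,r1:36,r2:40,r3:8,r4:-28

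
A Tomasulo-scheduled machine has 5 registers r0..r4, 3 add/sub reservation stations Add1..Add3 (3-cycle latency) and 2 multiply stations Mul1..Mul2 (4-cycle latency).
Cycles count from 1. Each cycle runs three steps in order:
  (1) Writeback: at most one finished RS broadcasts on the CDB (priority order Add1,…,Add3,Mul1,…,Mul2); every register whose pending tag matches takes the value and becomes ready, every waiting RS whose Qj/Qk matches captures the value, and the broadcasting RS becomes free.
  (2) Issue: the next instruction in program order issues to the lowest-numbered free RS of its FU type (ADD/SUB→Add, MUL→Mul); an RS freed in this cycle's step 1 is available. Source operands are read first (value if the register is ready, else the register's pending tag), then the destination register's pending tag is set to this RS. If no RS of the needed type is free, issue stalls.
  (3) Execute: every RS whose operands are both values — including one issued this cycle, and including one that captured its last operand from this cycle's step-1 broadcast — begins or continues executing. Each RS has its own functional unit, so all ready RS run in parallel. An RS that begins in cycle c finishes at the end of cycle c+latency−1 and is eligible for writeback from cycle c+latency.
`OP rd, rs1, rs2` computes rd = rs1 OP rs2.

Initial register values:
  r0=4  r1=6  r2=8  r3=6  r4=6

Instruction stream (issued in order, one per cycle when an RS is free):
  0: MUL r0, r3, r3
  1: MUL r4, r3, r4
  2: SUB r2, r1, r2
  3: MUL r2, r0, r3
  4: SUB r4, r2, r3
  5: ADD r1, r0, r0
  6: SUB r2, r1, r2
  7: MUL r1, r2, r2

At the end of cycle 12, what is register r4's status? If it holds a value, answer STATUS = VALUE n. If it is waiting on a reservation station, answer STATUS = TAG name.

  c1: issue MUL r0<-Mul1  regs: r0:Mul1,r1:6,r2:8,r3:6,r4:6
  c2: issue MUL r4<-Mul2  regs: r0:Mul1,r1:6,r2:8,r3:6,r4:Mul2
  c3: issue SUB r2<-Add1  regs: r0:Mul1,r1:6,r2:Add1,r3:6,r4:Mul2
  c4: stall  regs: r0:Mul1,r1:6,r2:Add1,r3:6,r4:Mul2
  c5: CDB Mul1=36; issue MUL r2<-Mul1  regs: r0:36,r1:6,r2:Mul1,r3:6,r4:Mul2
  c6: CDB Add1=-2; issue SUB r4<-Add1  regs: r0:36,r1:6,r2:Mul1,r3:6,r4:Add1
  c7: CDB Mul2=36; issue ADD r1<-Add2  regs: r0:36,r1:Add2,r2:Mul1,r3:6,r4:Add1
  c8: issue SUB r2<-Add3  regs: r0:36,r1:Add2,r2:Add3,r3:6,r4:Add1
  c9: CDB Mul1=216; issue MUL r1<-Mul1  regs: r0:36,r1:Mul1,r2:Add3,r3:6,r4:Add1
  c10: CDB Add2=72  regs: r0:36,r1:Mul1,r2:Add3,r3:6,r4:Add1
  c11: -  regs: r0:36,r1:Mul1,r2:Add3,r3:6,r4:Add1
  c12: CDB Add1=210  regs: r0:36,r1:Mul1,r2:Add3,r3:6,r4:210

STATUS = VALUE 210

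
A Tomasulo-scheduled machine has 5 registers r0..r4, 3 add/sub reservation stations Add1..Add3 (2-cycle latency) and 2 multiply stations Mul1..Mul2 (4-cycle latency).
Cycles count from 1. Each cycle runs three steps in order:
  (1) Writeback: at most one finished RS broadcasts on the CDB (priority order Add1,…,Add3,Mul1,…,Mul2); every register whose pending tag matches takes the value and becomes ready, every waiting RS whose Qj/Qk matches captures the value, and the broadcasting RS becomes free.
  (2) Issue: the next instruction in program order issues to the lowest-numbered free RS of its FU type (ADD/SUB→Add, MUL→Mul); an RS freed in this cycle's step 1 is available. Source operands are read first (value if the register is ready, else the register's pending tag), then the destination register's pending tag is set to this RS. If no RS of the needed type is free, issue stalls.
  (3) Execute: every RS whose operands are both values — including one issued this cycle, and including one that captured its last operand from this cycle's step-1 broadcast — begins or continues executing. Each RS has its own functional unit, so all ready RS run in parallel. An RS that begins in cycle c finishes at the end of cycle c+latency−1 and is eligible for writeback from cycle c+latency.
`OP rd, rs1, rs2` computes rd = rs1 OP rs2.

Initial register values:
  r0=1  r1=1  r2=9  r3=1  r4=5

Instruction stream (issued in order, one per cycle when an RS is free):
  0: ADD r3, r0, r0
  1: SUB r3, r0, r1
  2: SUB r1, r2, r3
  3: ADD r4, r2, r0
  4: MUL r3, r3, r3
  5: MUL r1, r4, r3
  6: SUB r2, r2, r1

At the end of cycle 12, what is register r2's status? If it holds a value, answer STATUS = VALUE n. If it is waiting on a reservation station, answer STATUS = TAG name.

cycle 1: issue ADD r3<-Add1 // r0:1,r1:1,r2:9,r3:Add1,r4:5
cycle 2: issue SUB r3<-Add2 // r0:1,r1:1,r2:9,r3:Add2,r4:5
cycle 3: CDB Add1=2; issue SUB r1<-Add1 // r0:1,r1:Add1,r2:9,r3:Add2,r4:5
cycle 4: CDB Add2=0; issue ADD r4<-Add2 // r0:1,r1:Add1,r2:9,r3:0,r4:Add2
cycle 5: issue MUL r3<-Mul1 // r0:1,r1:Add1,r2:9,r3:Mul1,r4:Add2
cycle 6: CDB Add1=9; issue MUL r1<-Mul2 // r0:1,r1:Mul2,r2:9,r3:Mul1,r4:Add2
cycle 7: CDB Add2=10; issue SUB r2<-Add1 // r0:1,r1:Mul2,r2:Add1,r3:Mul1,r4:10
cycle 8: - // r0:1,r1:Mul2,r2:Add1,r3:Mul1,r4:10
cycle 9: CDB Mul1=0 // r0:1,r1:Mul2,r2:Add1,r3:0,r4:10
cycle 10: - // r0:1,r1:Mul2,r2:Add1,r3:0,r4:10
cycle 11: - // r0:1,r1:Mul2,r2:Add1,r3:0,r4:10
cycle 12: - // r0:1,r1:Mul2,r2:Add1,r3:0,r4:10

STATUS = TAG Add1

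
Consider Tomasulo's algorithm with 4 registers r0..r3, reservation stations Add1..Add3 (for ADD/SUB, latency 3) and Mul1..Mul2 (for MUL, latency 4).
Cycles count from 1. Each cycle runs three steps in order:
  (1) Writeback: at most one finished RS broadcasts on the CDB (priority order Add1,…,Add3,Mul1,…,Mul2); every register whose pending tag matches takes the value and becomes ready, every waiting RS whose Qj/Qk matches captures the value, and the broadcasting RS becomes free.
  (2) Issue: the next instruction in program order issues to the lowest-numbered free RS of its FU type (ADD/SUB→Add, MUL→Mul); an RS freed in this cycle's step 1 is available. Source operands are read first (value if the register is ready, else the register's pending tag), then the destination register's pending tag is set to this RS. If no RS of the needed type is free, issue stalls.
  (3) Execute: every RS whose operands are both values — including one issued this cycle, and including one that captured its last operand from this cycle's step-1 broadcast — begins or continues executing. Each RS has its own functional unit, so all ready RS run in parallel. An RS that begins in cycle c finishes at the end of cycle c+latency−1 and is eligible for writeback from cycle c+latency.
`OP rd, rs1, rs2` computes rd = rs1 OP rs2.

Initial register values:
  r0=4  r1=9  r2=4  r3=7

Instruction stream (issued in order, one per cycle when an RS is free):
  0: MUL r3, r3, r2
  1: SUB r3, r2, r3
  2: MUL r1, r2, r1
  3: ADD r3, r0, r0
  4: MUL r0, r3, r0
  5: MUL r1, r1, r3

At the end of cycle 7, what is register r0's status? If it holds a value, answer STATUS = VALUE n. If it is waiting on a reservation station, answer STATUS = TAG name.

cycle 1: issue MUL r3<-Mul1 // r0:4,r1:9,r2:4,r3:Mul1
cycle 2: issue SUB r3<-Add1 // r0:4,r1:9,r2:4,r3:Add1
cycle 3: issue MUL r1<-Mul2 // r0:4,r1:Mul2,r2:4,r3:Add1
cycle 4: issue ADD r3<-Add2 // r0:4,r1:Mul2,r2:4,r3:Add2
cycle 5: CDB Mul1=28; issue MUL r0<-Mul1 // r0:Mul1,r1:Mul2,r2:4,r3:Add2
cycle 6: stall // r0:Mul1,r1:Mul2,r2:4,r3:Add2
cycle 7: CDB Add2=8; stall // r0:Mul1,r1:Mul2,r2:4,r3:8

STATUS = TAG Mul1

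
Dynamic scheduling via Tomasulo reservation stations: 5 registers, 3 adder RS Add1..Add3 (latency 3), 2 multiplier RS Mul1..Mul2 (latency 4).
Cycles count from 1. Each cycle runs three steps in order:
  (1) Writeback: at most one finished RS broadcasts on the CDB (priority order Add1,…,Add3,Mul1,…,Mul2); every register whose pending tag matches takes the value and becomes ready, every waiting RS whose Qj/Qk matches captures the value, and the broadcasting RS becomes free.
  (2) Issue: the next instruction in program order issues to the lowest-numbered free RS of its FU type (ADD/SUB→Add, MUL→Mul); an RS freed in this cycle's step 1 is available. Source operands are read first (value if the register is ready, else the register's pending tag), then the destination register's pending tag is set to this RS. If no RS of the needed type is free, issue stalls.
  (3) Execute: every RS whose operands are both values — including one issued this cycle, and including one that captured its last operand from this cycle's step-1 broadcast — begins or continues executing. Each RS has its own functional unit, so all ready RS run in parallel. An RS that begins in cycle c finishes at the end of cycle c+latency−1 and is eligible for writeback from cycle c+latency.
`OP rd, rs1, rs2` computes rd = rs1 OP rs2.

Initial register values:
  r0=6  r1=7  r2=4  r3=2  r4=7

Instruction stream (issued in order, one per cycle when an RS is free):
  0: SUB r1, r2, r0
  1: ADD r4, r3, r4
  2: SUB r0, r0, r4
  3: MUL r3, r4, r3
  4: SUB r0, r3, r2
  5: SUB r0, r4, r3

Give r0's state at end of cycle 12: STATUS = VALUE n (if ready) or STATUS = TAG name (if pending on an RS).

STATUS = TAG Add2

  c1: issue SUB r1<-Add1  regs: r0:6,r1:Add1,r2:4,r3:2,r4:7
  c2: issue ADD r4<-Add2  regs: r0:6,r1:Add1,r2:4,r3:2,r4:Add2
  c3: issue SUB r0<-Add3  regs: r0:Add3,r1:Add1,r2:4,r3:2,r4:Add2
  c4: CDB Add1=-2; issue MUL r3<-Mul1  regs: r0:Add3,r1:-2,r2:4,r3:Mul1,r4:Add2
  c5: CDB Add2=9; issue SUB r0<-Add1  regs: r0:Add1,r1:-2,r2:4,r3:Mul1,r4:9
  c6: issue SUB r0<-Add2  regs: r0:Add2,r1:-2,r2:4,r3:Mul1,r4:9
  c7: -  regs: r0:Add2,r1:-2,r2:4,r3:Mul1,r4:9
  c8: CDB Add3=-3  regs: r0:Add2,r1:-2,r2:4,r3:Mul1,r4:9
  c9: CDB Mul1=18  regs: r0:Add2,r1:-2,r2:4,r3:18,r4:9
  c10: -  regs: r0:Add2,r1:-2,r2:4,r3:18,r4:9
  c11: -  regs: r0:Add2,r1:-2,r2:4,r3:18,r4:9
  c12: CDB Add1=14  regs: r0:Add2,r1:-2,r2:4,r3:18,r4:9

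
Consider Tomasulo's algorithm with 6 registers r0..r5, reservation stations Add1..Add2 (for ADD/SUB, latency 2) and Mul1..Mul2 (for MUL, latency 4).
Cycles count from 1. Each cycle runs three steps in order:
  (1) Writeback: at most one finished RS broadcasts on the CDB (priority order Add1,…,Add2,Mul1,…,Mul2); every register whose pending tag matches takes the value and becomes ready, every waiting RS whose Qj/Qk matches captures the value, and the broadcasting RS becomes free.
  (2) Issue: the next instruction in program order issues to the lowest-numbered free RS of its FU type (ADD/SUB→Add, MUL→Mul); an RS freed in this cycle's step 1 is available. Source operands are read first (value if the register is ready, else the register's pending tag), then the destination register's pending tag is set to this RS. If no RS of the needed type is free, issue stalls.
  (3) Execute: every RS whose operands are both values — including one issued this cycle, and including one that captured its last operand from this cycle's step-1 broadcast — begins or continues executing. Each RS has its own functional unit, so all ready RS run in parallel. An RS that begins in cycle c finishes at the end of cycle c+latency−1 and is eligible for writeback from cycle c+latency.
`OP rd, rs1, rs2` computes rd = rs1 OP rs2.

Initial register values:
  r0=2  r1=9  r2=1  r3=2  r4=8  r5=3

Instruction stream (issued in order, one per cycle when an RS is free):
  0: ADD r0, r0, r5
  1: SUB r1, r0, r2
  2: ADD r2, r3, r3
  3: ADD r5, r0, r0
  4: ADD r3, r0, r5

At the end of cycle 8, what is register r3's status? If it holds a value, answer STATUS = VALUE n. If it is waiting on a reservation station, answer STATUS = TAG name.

  c1: issue ADD r0<-Add1  regs: r0:Add1,r1:9,r2:1,r3:2,r4:8,r5:3
  c2: issue SUB r1<-Add2  regs: r0:Add1,r1:Add2,r2:1,r3:2,r4:8,r5:3
  c3: CDB Add1=5; issue ADD r2<-Add1  regs: r0:5,r1:Add2,r2:Add1,r3:2,r4:8,r5:3
  c4: stall  regs: r0:5,r1:Add2,r2:Add1,r3:2,r4:8,r5:3
  c5: CDB Add1=4; issue ADD r5<-Add1  regs: r0:5,r1:Add2,r2:4,r3:2,r4:8,r5:Add1
  c6: CDB Add2=4; issue ADD r3<-Add2  regs: r0:5,r1:4,r2:4,r3:Add2,r4:8,r5:Add1
  c7: CDB Add1=10  regs: r0:5,r1:4,r2:4,r3:Add2,r4:8,r5:10
  c8: -  regs: r0:5,r1:4,r2:4,r3:Add2,r4:8,r5:10

STATUS = TAG Add2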